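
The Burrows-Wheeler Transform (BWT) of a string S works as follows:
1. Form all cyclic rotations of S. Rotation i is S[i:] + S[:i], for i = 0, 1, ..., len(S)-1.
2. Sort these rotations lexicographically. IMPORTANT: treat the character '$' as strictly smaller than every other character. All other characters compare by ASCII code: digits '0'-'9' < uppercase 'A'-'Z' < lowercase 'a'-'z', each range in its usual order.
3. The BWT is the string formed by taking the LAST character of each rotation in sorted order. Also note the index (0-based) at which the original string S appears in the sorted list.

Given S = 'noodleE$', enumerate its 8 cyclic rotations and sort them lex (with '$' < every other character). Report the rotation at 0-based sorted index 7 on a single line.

Answer: oodleE$n

Derivation:
All 8 rotations (rotation i = S[i:]+S[:i]):
  rot[0] = noodleE$
  rot[1] = oodleE$n
  rot[2] = odleE$no
  rot[3] = dleE$noo
  rot[4] = leE$nood
  rot[5] = eE$noodl
  rot[6] = E$noodle
  rot[7] = $noodleE
Sorted (with $ < everything):
  sorted[0] = $noodleE
  sorted[1] = E$noodle
  sorted[2] = dleE$noo
  sorted[3] = eE$noodl
  sorted[4] = leE$nood
  sorted[5] = noodleE$
  sorted[6] = odleE$no
  sorted[7] = oodleE$n
sorted[7] = oodleE$n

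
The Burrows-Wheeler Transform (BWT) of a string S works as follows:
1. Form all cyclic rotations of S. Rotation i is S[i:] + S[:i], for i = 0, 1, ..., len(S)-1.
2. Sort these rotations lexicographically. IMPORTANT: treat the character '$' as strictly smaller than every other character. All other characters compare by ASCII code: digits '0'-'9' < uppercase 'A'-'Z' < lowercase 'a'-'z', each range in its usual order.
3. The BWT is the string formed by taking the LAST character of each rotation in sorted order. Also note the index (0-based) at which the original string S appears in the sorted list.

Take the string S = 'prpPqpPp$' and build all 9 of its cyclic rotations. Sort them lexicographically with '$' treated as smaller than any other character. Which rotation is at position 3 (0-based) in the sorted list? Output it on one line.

Answer: p$prpPqpP

Derivation:
All 9 rotations (rotation i = S[i:]+S[:i]):
  rot[0] = prpPqpPp$
  rot[1] = rpPqpPp$p
  rot[2] = pPqpPp$pr
  rot[3] = PqpPp$prp
  rot[4] = qpPp$prpP
  rot[5] = pPp$prpPq
  rot[6] = Pp$prpPqp
  rot[7] = p$prpPqpP
  rot[8] = $prpPqpPp
Sorted (with $ < everything):
  sorted[0] = $prpPqpPp
  sorted[1] = Pp$prpPqp
  sorted[2] = PqpPp$prp
  sorted[3] = p$prpPqpP
  sorted[4] = pPp$prpPq
  sorted[5] = pPqpPp$pr
  sorted[6] = prpPqpPp$
  sorted[7] = qpPp$prpP
  sorted[8] = rpPqpPp$p
sorted[3] = p$prpPqpP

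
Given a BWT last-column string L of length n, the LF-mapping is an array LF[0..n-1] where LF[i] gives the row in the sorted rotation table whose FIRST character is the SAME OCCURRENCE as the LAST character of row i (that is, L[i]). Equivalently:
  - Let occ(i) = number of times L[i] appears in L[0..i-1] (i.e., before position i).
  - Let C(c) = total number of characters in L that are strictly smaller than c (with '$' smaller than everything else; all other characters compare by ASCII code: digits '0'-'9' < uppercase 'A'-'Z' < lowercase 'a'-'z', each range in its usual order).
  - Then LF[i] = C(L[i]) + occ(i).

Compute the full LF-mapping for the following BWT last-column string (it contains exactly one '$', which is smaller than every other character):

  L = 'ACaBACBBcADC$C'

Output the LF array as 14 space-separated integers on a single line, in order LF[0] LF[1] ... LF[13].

Answer: 1 7 12 4 2 8 5 6 13 3 11 9 0 10

Derivation:
Char counts: '$':1, 'A':3, 'B':3, 'C':4, 'D':1, 'a':1, 'c':1
C (first-col start): C('$')=0, C('A')=1, C('B')=4, C('C')=7, C('D')=11, C('a')=12, C('c')=13
L[0]='A': occ=0, LF[0]=C('A')+0=1+0=1
L[1]='C': occ=0, LF[1]=C('C')+0=7+0=7
L[2]='a': occ=0, LF[2]=C('a')+0=12+0=12
L[3]='B': occ=0, LF[3]=C('B')+0=4+0=4
L[4]='A': occ=1, LF[4]=C('A')+1=1+1=2
L[5]='C': occ=1, LF[5]=C('C')+1=7+1=8
L[6]='B': occ=1, LF[6]=C('B')+1=4+1=5
L[7]='B': occ=2, LF[7]=C('B')+2=4+2=6
L[8]='c': occ=0, LF[8]=C('c')+0=13+0=13
L[9]='A': occ=2, LF[9]=C('A')+2=1+2=3
L[10]='D': occ=0, LF[10]=C('D')+0=11+0=11
L[11]='C': occ=2, LF[11]=C('C')+2=7+2=9
L[12]='$': occ=0, LF[12]=C('$')+0=0+0=0
L[13]='C': occ=3, LF[13]=C('C')+3=7+3=10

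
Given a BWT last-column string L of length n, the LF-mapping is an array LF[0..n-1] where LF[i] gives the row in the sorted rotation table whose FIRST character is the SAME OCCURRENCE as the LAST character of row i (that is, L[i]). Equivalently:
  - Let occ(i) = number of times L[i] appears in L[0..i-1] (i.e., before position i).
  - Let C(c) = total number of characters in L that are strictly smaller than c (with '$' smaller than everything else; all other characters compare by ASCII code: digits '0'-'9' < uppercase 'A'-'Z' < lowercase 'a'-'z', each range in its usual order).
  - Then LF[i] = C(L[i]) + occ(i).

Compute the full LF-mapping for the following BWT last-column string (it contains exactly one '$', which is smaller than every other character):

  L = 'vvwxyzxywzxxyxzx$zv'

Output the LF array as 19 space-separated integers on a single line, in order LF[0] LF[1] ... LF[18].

Char counts: '$':1, 'v':3, 'w':2, 'x':6, 'y':3, 'z':4
C (first-col start): C('$')=0, C('v')=1, C('w')=4, C('x')=6, C('y')=12, C('z')=15
L[0]='v': occ=0, LF[0]=C('v')+0=1+0=1
L[1]='v': occ=1, LF[1]=C('v')+1=1+1=2
L[2]='w': occ=0, LF[2]=C('w')+0=4+0=4
L[3]='x': occ=0, LF[3]=C('x')+0=6+0=6
L[4]='y': occ=0, LF[4]=C('y')+0=12+0=12
L[5]='z': occ=0, LF[5]=C('z')+0=15+0=15
L[6]='x': occ=1, LF[6]=C('x')+1=6+1=7
L[7]='y': occ=1, LF[7]=C('y')+1=12+1=13
L[8]='w': occ=1, LF[8]=C('w')+1=4+1=5
L[9]='z': occ=1, LF[9]=C('z')+1=15+1=16
L[10]='x': occ=2, LF[10]=C('x')+2=6+2=8
L[11]='x': occ=3, LF[11]=C('x')+3=6+3=9
L[12]='y': occ=2, LF[12]=C('y')+2=12+2=14
L[13]='x': occ=4, LF[13]=C('x')+4=6+4=10
L[14]='z': occ=2, LF[14]=C('z')+2=15+2=17
L[15]='x': occ=5, LF[15]=C('x')+5=6+5=11
L[16]='$': occ=0, LF[16]=C('$')+0=0+0=0
L[17]='z': occ=3, LF[17]=C('z')+3=15+3=18
L[18]='v': occ=2, LF[18]=C('v')+2=1+2=3

Answer: 1 2 4 6 12 15 7 13 5 16 8 9 14 10 17 11 0 18 3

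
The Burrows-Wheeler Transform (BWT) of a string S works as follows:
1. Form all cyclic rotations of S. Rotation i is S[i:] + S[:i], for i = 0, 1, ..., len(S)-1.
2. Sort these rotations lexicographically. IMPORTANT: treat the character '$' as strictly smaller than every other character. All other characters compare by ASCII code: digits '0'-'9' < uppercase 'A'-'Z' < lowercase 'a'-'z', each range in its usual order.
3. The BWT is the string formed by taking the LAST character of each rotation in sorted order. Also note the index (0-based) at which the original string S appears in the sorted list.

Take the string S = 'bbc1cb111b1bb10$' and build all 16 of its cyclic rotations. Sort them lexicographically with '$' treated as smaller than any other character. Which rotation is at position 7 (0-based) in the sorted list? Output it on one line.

All 16 rotations (rotation i = S[i:]+S[:i]):
  rot[0] = bbc1cb111b1bb10$
  rot[1] = bc1cb111b1bb10$b
  rot[2] = c1cb111b1bb10$bb
  rot[3] = 1cb111b1bb10$bbc
  rot[4] = cb111b1bb10$bbc1
  rot[5] = b111b1bb10$bbc1c
  rot[6] = 111b1bb10$bbc1cb
  rot[7] = 11b1bb10$bbc1cb1
  rot[8] = 1b1bb10$bbc1cb11
  rot[9] = b1bb10$bbc1cb111
  rot[10] = 1bb10$bbc1cb111b
  rot[11] = bb10$bbc1cb111b1
  rot[12] = b10$bbc1cb111b1b
  rot[13] = 10$bbc1cb111b1bb
  rot[14] = 0$bbc1cb111b1bb1
  rot[15] = $bbc1cb111b1bb10
Sorted (with $ < everything):
  sorted[0] = $bbc1cb111b1bb10
  sorted[1] = 0$bbc1cb111b1bb1
  sorted[2] = 10$bbc1cb111b1bb
  sorted[3] = 111b1bb10$bbc1cb
  sorted[4] = 11b1bb10$bbc1cb1
  sorted[5] = 1b1bb10$bbc1cb11
  sorted[6] = 1bb10$bbc1cb111b
  sorted[7] = 1cb111b1bb10$bbc
  sorted[8] = b10$bbc1cb111b1b
  sorted[9] = b111b1bb10$bbc1c
  sorted[10] = b1bb10$bbc1cb111
  sorted[11] = bb10$bbc1cb111b1
  sorted[12] = bbc1cb111b1bb10$
  sorted[13] = bc1cb111b1bb10$b
  sorted[14] = c1cb111b1bb10$bb
  sorted[15] = cb111b1bb10$bbc1
sorted[7] = 1cb111b1bb10$bbc

Answer: 1cb111b1bb10$bbc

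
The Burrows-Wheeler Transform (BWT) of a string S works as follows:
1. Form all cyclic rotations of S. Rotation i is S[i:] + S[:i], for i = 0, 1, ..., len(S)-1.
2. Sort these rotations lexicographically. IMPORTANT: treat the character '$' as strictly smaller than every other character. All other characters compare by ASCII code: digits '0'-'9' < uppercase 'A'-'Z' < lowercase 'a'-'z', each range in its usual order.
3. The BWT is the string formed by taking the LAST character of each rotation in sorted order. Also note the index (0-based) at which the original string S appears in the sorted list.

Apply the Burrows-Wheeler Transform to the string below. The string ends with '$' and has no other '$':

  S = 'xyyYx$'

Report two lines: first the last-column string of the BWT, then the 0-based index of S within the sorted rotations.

All 6 rotations (rotation i = S[i:]+S[:i]):
  rot[0] = xyyYx$
  rot[1] = yyYx$x
  rot[2] = yYx$xy
  rot[3] = Yx$xyy
  rot[4] = x$xyyY
  rot[5] = $xyyYx
Sorted (with $ < everything):
  sorted[0] = $xyyYx  (last char: 'x')
  sorted[1] = Yx$xyy  (last char: 'y')
  sorted[2] = x$xyyY  (last char: 'Y')
  sorted[3] = xyyYx$  (last char: '$')
  sorted[4] = yYx$xy  (last char: 'y')
  sorted[5] = yyYx$x  (last char: 'x')
Last column: xyY$yx
Original string S is at sorted index 3

Answer: xyY$yx
3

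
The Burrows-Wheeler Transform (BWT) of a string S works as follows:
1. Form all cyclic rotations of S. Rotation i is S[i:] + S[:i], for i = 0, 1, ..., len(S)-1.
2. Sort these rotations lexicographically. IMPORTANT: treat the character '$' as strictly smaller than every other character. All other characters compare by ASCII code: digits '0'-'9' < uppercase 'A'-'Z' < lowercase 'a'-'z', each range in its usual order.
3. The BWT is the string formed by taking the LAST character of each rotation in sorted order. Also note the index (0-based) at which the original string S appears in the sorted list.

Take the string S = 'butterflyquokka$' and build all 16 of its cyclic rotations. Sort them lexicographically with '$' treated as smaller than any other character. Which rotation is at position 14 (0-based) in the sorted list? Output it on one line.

Answer: utterflyquokka$b

Derivation:
All 16 rotations (rotation i = S[i:]+S[:i]):
  rot[0] = butterflyquokka$
  rot[1] = utterflyquokka$b
  rot[2] = tterflyquokka$bu
  rot[3] = terflyquokka$but
  rot[4] = erflyquokka$butt
  rot[5] = rflyquokka$butte
  rot[6] = flyquokka$butter
  rot[7] = lyquokka$butterf
  rot[8] = yquokka$butterfl
  rot[9] = quokka$butterfly
  rot[10] = uokka$butterflyq
  rot[11] = okka$butterflyqu
  rot[12] = kka$butterflyquo
  rot[13] = ka$butterflyquok
  rot[14] = a$butterflyquokk
  rot[15] = $butterflyquokka
Sorted (with $ < everything):
  sorted[0] = $butterflyquokka
  sorted[1] = a$butterflyquokk
  sorted[2] = butterflyquokka$
  sorted[3] = erflyquokka$butt
  sorted[4] = flyquokka$butter
  sorted[5] = ka$butterflyquok
  sorted[6] = kka$butterflyquo
  sorted[7] = lyquokka$butterf
  sorted[8] = okka$butterflyqu
  sorted[9] = quokka$butterfly
  sorted[10] = rflyquokka$butte
  sorted[11] = terflyquokka$but
  sorted[12] = tterflyquokka$bu
  sorted[13] = uokka$butterflyq
  sorted[14] = utterflyquokka$b
  sorted[15] = yquokka$butterfl
sorted[14] = utterflyquokka$b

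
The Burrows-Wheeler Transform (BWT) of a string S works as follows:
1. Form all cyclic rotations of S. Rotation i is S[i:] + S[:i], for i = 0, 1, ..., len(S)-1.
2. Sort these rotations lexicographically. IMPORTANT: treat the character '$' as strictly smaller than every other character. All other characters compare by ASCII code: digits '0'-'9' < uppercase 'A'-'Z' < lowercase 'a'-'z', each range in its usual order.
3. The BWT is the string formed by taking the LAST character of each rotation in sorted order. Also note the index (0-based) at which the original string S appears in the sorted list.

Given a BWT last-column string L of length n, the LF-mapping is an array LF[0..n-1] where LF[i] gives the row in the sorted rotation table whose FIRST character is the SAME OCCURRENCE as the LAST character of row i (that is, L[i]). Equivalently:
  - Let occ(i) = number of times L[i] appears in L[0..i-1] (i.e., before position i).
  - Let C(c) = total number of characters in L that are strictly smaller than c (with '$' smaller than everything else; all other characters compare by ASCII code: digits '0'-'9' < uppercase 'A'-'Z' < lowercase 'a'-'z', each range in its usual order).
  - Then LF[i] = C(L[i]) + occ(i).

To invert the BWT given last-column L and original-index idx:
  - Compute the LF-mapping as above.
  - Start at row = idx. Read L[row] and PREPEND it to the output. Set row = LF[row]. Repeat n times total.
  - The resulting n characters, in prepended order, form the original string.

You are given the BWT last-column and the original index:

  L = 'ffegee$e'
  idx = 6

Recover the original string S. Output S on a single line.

LF mapping: 5 6 1 7 2 3 0 4
Walk LF starting at row 6, prepending L[row]:
  step 1: row=6, L[6]='$', prepend. Next row=LF[6]=0
  step 2: row=0, L[0]='f', prepend. Next row=LF[0]=5
  step 3: row=5, L[5]='e', prepend. Next row=LF[5]=3
  step 4: row=3, L[3]='g', prepend. Next row=LF[3]=7
  step 5: row=7, L[7]='e', prepend. Next row=LF[7]=4
  step 6: row=4, L[4]='e', prepend. Next row=LF[4]=2
  step 7: row=2, L[2]='e', prepend. Next row=LF[2]=1
  step 8: row=1, L[1]='f', prepend. Next row=LF[1]=6
Reversed output: feeegef$

Answer: feeegef$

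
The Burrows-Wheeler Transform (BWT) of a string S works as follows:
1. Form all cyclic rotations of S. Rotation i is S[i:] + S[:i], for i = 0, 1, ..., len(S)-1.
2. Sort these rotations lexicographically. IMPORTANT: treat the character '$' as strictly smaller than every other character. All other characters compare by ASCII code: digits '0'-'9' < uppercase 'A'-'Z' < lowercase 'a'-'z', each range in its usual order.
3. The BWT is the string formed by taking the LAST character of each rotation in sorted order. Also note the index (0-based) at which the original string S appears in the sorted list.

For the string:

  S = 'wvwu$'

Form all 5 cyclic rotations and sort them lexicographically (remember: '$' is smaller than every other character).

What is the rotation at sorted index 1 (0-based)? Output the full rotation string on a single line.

Answer: u$wvw

Derivation:
All 5 rotations (rotation i = S[i:]+S[:i]):
  rot[0] = wvwu$
  rot[1] = vwu$w
  rot[2] = wu$wv
  rot[3] = u$wvw
  rot[4] = $wvwu
Sorted (with $ < everything):
  sorted[0] = $wvwu
  sorted[1] = u$wvw
  sorted[2] = vwu$w
  sorted[3] = wu$wv
  sorted[4] = wvwu$
sorted[1] = u$wvw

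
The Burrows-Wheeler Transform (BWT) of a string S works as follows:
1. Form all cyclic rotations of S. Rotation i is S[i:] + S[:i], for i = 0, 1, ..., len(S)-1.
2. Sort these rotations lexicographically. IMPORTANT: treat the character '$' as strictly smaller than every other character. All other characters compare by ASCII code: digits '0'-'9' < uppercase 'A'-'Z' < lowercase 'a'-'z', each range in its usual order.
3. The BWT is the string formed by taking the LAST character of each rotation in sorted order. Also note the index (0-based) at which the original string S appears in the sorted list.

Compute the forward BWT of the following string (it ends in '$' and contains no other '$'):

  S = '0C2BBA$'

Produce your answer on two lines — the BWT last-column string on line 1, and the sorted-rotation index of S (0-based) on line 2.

Answer: A$CBB20
1

Derivation:
All 7 rotations (rotation i = S[i:]+S[:i]):
  rot[0] = 0C2BBA$
  rot[1] = C2BBA$0
  rot[2] = 2BBA$0C
  rot[3] = BBA$0C2
  rot[4] = BA$0C2B
  rot[5] = A$0C2BB
  rot[6] = $0C2BBA
Sorted (with $ < everything):
  sorted[0] = $0C2BBA  (last char: 'A')
  sorted[1] = 0C2BBA$  (last char: '$')
  sorted[2] = 2BBA$0C  (last char: 'C')
  sorted[3] = A$0C2BB  (last char: 'B')
  sorted[4] = BA$0C2B  (last char: 'B')
  sorted[5] = BBA$0C2  (last char: '2')
  sorted[6] = C2BBA$0  (last char: '0')
Last column: A$CBB20
Original string S is at sorted index 1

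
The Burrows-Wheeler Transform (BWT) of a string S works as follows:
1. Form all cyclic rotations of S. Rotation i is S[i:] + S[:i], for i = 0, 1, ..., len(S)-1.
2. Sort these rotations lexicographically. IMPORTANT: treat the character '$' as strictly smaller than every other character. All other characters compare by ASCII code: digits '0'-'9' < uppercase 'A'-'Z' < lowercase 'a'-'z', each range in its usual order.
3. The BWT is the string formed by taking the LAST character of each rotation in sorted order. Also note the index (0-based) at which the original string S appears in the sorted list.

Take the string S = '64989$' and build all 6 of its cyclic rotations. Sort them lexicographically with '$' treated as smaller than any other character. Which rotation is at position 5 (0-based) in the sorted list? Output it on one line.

Answer: 989$64

Derivation:
All 6 rotations (rotation i = S[i:]+S[:i]):
  rot[0] = 64989$
  rot[1] = 4989$6
  rot[2] = 989$64
  rot[3] = 89$649
  rot[4] = 9$6498
  rot[5] = $64989
Sorted (with $ < everything):
  sorted[0] = $64989
  sorted[1] = 4989$6
  sorted[2] = 64989$
  sorted[3] = 89$649
  sorted[4] = 9$6498
  sorted[5] = 989$64
sorted[5] = 989$64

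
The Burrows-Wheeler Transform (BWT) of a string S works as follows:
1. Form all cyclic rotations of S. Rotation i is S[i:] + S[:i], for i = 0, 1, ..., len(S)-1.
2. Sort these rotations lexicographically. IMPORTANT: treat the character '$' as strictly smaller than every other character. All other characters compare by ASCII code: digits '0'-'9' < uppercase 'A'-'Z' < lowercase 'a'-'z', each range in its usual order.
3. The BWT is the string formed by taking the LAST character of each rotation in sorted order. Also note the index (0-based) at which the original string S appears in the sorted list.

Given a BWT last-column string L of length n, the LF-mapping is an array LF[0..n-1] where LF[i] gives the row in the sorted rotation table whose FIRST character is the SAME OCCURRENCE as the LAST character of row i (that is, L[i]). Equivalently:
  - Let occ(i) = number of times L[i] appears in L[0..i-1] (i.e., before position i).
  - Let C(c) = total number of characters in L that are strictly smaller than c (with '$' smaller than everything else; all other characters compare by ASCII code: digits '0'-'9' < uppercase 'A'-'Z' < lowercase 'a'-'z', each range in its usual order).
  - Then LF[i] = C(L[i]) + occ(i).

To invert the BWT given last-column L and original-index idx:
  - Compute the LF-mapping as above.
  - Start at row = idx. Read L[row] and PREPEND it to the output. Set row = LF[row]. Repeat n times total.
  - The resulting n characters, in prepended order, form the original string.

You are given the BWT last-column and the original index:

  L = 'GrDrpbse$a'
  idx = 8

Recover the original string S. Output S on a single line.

Answer: raspberDG$

Derivation:
LF mapping: 2 7 1 8 6 4 9 5 0 3
Walk LF starting at row 8, prepending L[row]:
  step 1: row=8, L[8]='$', prepend. Next row=LF[8]=0
  step 2: row=0, L[0]='G', prepend. Next row=LF[0]=2
  step 3: row=2, L[2]='D', prepend. Next row=LF[2]=1
  step 4: row=1, L[1]='r', prepend. Next row=LF[1]=7
  step 5: row=7, L[7]='e', prepend. Next row=LF[7]=5
  step 6: row=5, L[5]='b', prepend. Next row=LF[5]=4
  step 7: row=4, L[4]='p', prepend. Next row=LF[4]=6
  step 8: row=6, L[6]='s', prepend. Next row=LF[6]=9
  step 9: row=9, L[9]='a', prepend. Next row=LF[9]=3
  step 10: row=3, L[3]='r', prepend. Next row=LF[3]=8
Reversed output: raspberDG$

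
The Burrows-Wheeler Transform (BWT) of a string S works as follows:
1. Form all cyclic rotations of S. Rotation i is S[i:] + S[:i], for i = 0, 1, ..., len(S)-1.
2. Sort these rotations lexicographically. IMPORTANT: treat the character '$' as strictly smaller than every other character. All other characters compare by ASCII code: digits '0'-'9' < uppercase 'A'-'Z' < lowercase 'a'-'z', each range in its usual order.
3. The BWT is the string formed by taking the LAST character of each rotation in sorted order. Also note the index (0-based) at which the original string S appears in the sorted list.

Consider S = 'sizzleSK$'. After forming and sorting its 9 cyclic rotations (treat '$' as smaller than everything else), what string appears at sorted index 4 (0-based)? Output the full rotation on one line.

All 9 rotations (rotation i = S[i:]+S[:i]):
  rot[0] = sizzleSK$
  rot[1] = izzleSK$s
  rot[2] = zzleSK$si
  rot[3] = zleSK$siz
  rot[4] = leSK$sizz
  rot[5] = eSK$sizzl
  rot[6] = SK$sizzle
  rot[7] = K$sizzleS
  rot[8] = $sizzleSK
Sorted (with $ < everything):
  sorted[0] = $sizzleSK
  sorted[1] = K$sizzleS
  sorted[2] = SK$sizzle
  sorted[3] = eSK$sizzl
  sorted[4] = izzleSK$s
  sorted[5] = leSK$sizz
  sorted[6] = sizzleSK$
  sorted[7] = zleSK$siz
  sorted[8] = zzleSK$si
sorted[4] = izzleSK$s

Answer: izzleSK$s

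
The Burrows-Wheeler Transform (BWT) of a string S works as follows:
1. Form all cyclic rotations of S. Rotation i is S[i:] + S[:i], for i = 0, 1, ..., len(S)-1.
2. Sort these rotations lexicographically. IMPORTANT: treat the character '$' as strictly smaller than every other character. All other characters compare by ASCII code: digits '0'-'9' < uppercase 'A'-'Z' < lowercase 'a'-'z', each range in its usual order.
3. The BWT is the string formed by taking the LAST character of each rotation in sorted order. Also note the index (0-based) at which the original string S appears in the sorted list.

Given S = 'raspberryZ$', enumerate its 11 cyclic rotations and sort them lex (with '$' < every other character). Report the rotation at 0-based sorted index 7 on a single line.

All 11 rotations (rotation i = S[i:]+S[:i]):
  rot[0] = raspberryZ$
  rot[1] = aspberryZ$r
  rot[2] = spberryZ$ra
  rot[3] = pberryZ$ras
  rot[4] = berryZ$rasp
  rot[5] = erryZ$raspb
  rot[6] = rryZ$raspbe
  rot[7] = ryZ$raspber
  rot[8] = yZ$raspberr
  rot[9] = Z$raspberry
  rot[10] = $raspberryZ
Sorted (with $ < everything):
  sorted[0] = $raspberryZ
  sorted[1] = Z$raspberry
  sorted[2] = aspberryZ$r
  sorted[3] = berryZ$rasp
  sorted[4] = erryZ$raspb
  sorted[5] = pberryZ$ras
  sorted[6] = raspberryZ$
  sorted[7] = rryZ$raspbe
  sorted[8] = ryZ$raspber
  sorted[9] = spberryZ$ra
  sorted[10] = yZ$raspberr
sorted[7] = rryZ$raspbe

Answer: rryZ$raspbe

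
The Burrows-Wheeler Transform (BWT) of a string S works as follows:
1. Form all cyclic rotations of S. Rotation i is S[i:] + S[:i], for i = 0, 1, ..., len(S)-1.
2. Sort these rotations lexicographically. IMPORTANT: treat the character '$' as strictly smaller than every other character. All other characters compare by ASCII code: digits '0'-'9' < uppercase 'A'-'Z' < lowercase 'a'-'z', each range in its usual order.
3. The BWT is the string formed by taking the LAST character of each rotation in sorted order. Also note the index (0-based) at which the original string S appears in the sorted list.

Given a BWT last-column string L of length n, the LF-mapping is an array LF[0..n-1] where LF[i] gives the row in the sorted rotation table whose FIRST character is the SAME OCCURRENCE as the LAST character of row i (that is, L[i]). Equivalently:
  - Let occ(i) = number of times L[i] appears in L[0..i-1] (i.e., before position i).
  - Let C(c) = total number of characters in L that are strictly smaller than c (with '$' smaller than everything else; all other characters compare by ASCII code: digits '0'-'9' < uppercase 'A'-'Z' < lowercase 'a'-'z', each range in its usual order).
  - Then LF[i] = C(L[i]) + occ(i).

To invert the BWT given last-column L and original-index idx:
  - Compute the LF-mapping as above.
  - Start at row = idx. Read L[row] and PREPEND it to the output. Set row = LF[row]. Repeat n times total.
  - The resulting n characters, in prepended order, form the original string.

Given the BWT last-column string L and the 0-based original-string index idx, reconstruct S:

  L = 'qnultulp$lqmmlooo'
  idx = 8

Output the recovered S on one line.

Answer: otlqoumpnlloulmq$

Derivation:
LF mapping: 12 7 15 1 14 16 2 11 0 3 13 5 6 4 8 9 10
Walk LF starting at row 8, prepending L[row]:
  step 1: row=8, L[8]='$', prepend. Next row=LF[8]=0
  step 2: row=0, L[0]='q', prepend. Next row=LF[0]=12
  step 3: row=12, L[12]='m', prepend. Next row=LF[12]=6
  step 4: row=6, L[6]='l', prepend. Next row=LF[6]=2
  step 5: row=2, L[2]='u', prepend. Next row=LF[2]=15
  step 6: row=15, L[15]='o', prepend. Next row=LF[15]=9
  step 7: row=9, L[9]='l', prepend. Next row=LF[9]=3
  step 8: row=3, L[3]='l', prepend. Next row=LF[3]=1
  step 9: row=1, L[1]='n', prepend. Next row=LF[1]=7
  step 10: row=7, L[7]='p', prepend. Next row=LF[7]=11
  step 11: row=11, L[11]='m', prepend. Next row=LF[11]=5
  step 12: row=5, L[5]='u', prepend. Next row=LF[5]=16
  step 13: row=16, L[16]='o', prepend. Next row=LF[16]=10
  step 14: row=10, L[10]='q', prepend. Next row=LF[10]=13
  step 15: row=13, L[13]='l', prepend. Next row=LF[13]=4
  step 16: row=4, L[4]='t', prepend. Next row=LF[4]=14
  step 17: row=14, L[14]='o', prepend. Next row=LF[14]=8
Reversed output: otlqoumpnlloulmq$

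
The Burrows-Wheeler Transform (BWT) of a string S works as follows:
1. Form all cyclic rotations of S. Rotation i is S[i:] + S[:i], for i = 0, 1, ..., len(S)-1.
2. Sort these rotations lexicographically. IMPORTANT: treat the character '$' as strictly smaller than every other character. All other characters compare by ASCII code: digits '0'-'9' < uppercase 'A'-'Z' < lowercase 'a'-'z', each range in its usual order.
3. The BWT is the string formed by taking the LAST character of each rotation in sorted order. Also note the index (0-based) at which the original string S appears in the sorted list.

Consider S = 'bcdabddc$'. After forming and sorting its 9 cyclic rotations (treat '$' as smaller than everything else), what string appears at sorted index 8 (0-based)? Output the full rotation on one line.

Answer: ddc$bcdab

Derivation:
All 9 rotations (rotation i = S[i:]+S[:i]):
  rot[0] = bcdabddc$
  rot[1] = cdabddc$b
  rot[2] = dabddc$bc
  rot[3] = abddc$bcd
  rot[4] = bddc$bcda
  rot[5] = ddc$bcdab
  rot[6] = dc$bcdabd
  rot[7] = c$bcdabdd
  rot[8] = $bcdabddc
Sorted (with $ < everything):
  sorted[0] = $bcdabddc
  sorted[1] = abddc$bcd
  sorted[2] = bcdabddc$
  sorted[3] = bddc$bcda
  sorted[4] = c$bcdabdd
  sorted[5] = cdabddc$b
  sorted[6] = dabddc$bc
  sorted[7] = dc$bcdabd
  sorted[8] = ddc$bcdab
sorted[8] = ddc$bcdab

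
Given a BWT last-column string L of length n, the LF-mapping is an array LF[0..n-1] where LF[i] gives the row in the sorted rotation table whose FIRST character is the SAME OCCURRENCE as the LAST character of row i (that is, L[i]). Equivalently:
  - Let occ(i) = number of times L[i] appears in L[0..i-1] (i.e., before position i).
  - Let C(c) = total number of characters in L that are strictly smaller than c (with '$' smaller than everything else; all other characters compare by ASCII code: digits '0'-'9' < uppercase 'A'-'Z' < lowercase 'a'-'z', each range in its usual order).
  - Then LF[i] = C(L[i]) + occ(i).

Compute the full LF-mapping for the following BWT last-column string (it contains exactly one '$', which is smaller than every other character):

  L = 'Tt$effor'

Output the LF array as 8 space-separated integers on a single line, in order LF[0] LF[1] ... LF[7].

Answer: 1 7 0 2 3 4 5 6

Derivation:
Char counts: '$':1, 'T':1, 'e':1, 'f':2, 'o':1, 'r':1, 't':1
C (first-col start): C('$')=0, C('T')=1, C('e')=2, C('f')=3, C('o')=5, C('r')=6, C('t')=7
L[0]='T': occ=0, LF[0]=C('T')+0=1+0=1
L[1]='t': occ=0, LF[1]=C('t')+0=7+0=7
L[2]='$': occ=0, LF[2]=C('$')+0=0+0=0
L[3]='e': occ=0, LF[3]=C('e')+0=2+0=2
L[4]='f': occ=0, LF[4]=C('f')+0=3+0=3
L[5]='f': occ=1, LF[5]=C('f')+1=3+1=4
L[6]='o': occ=0, LF[6]=C('o')+0=5+0=5
L[7]='r': occ=0, LF[7]=C('r')+0=6+0=6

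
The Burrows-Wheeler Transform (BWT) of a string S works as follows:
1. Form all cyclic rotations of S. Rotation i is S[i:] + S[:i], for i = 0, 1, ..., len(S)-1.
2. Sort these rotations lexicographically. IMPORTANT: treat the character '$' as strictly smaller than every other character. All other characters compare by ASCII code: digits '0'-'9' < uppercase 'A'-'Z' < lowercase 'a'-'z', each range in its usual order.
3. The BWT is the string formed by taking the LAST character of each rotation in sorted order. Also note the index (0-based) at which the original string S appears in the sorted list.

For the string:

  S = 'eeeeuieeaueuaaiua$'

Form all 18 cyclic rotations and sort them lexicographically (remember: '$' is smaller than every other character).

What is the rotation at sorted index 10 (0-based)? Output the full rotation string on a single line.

Answer: euaaiua$eeeeuieeau

Derivation:
All 18 rotations (rotation i = S[i:]+S[:i]):
  rot[0] = eeeeuieeaueuaaiua$
  rot[1] = eeeuieeaueuaaiua$e
  rot[2] = eeuieeaueuaaiua$ee
  rot[3] = euieeaueuaaiua$eee
  rot[4] = uieeaueuaaiua$eeee
  rot[5] = ieeaueuaaiua$eeeeu
  rot[6] = eeaueuaaiua$eeeeui
  rot[7] = eaueuaaiua$eeeeuie
  rot[8] = aueuaaiua$eeeeuiee
  rot[9] = ueuaaiua$eeeeuieea
  rot[10] = euaaiua$eeeeuieeau
  rot[11] = uaaiua$eeeeuieeaue
  rot[12] = aaiua$eeeeuieeaueu
  rot[13] = aiua$eeeeuieeaueua
  rot[14] = iua$eeeeuieeaueuaa
  rot[15] = ua$eeeeuieeaueuaai
  rot[16] = a$eeeeuieeaueuaaiu
  rot[17] = $eeeeuieeaueuaaiua
Sorted (with $ < everything):
  sorted[0] = $eeeeuieeaueuaaiua
  sorted[1] = a$eeeeuieeaueuaaiu
  sorted[2] = aaiua$eeeeuieeaueu
  sorted[3] = aiua$eeeeuieeaueua
  sorted[4] = aueuaaiua$eeeeuiee
  sorted[5] = eaueuaaiua$eeeeuie
  sorted[6] = eeaueuaaiua$eeeeui
  sorted[7] = eeeeuieeaueuaaiua$
  sorted[8] = eeeuieeaueuaaiua$e
  sorted[9] = eeuieeaueuaaiua$ee
  sorted[10] = euaaiua$eeeeuieeau
  sorted[11] = euieeaueuaaiua$eee
  sorted[12] = ieeaueuaaiua$eeeeu
  sorted[13] = iua$eeeeuieeaueuaa
  sorted[14] = ua$eeeeuieeaueuaai
  sorted[15] = uaaiua$eeeeuieeaue
  sorted[16] = ueuaaiua$eeeeuieea
  sorted[17] = uieeaueuaaiua$eeee
sorted[10] = euaaiua$eeeeuieeau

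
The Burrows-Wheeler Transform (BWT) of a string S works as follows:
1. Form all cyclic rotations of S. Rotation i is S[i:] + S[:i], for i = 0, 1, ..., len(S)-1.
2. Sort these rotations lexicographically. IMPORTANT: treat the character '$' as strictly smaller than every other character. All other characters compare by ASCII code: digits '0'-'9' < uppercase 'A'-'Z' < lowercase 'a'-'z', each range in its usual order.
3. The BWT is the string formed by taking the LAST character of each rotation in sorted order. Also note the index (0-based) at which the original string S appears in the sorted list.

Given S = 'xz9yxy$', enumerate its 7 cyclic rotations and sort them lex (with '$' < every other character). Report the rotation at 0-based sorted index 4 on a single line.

Answer: y$xz9yx

Derivation:
All 7 rotations (rotation i = S[i:]+S[:i]):
  rot[0] = xz9yxy$
  rot[1] = z9yxy$x
  rot[2] = 9yxy$xz
  rot[3] = yxy$xz9
  rot[4] = xy$xz9y
  rot[5] = y$xz9yx
  rot[6] = $xz9yxy
Sorted (with $ < everything):
  sorted[0] = $xz9yxy
  sorted[1] = 9yxy$xz
  sorted[2] = xy$xz9y
  sorted[3] = xz9yxy$
  sorted[4] = y$xz9yx
  sorted[5] = yxy$xz9
  sorted[6] = z9yxy$x
sorted[4] = y$xz9yx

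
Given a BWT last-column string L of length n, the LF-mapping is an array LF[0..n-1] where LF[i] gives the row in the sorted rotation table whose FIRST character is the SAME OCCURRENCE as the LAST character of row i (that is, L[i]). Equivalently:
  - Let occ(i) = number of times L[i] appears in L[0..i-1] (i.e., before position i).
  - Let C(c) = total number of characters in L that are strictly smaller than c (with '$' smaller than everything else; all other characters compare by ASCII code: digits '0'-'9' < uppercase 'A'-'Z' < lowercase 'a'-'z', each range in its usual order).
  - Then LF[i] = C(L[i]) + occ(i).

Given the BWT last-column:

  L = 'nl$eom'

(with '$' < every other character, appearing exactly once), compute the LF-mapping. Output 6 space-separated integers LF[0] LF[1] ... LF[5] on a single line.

Answer: 4 2 0 1 5 3

Derivation:
Char counts: '$':1, 'e':1, 'l':1, 'm':1, 'n':1, 'o':1
C (first-col start): C('$')=0, C('e')=1, C('l')=2, C('m')=3, C('n')=4, C('o')=5
L[0]='n': occ=0, LF[0]=C('n')+0=4+0=4
L[1]='l': occ=0, LF[1]=C('l')+0=2+0=2
L[2]='$': occ=0, LF[2]=C('$')+0=0+0=0
L[3]='e': occ=0, LF[3]=C('e')+0=1+0=1
L[4]='o': occ=0, LF[4]=C('o')+0=5+0=5
L[5]='m': occ=0, LF[5]=C('m')+0=3+0=3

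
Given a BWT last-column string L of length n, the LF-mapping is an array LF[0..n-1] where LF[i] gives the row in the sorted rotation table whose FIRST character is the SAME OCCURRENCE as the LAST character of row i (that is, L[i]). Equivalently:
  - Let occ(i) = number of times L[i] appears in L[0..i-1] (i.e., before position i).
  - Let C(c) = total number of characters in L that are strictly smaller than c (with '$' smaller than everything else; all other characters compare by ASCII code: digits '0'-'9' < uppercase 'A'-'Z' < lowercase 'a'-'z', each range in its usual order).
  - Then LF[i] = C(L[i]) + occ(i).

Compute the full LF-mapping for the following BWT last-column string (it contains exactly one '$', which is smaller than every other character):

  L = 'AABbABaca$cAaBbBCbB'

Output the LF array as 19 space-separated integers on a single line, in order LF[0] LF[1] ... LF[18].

Char counts: '$':1, 'A':4, 'B':5, 'C':1, 'a':3, 'b':3, 'c':2
C (first-col start): C('$')=0, C('A')=1, C('B')=5, C('C')=10, C('a')=11, C('b')=14, C('c')=17
L[0]='A': occ=0, LF[0]=C('A')+0=1+0=1
L[1]='A': occ=1, LF[1]=C('A')+1=1+1=2
L[2]='B': occ=0, LF[2]=C('B')+0=5+0=5
L[3]='b': occ=0, LF[3]=C('b')+0=14+0=14
L[4]='A': occ=2, LF[4]=C('A')+2=1+2=3
L[5]='B': occ=1, LF[5]=C('B')+1=5+1=6
L[6]='a': occ=0, LF[6]=C('a')+0=11+0=11
L[7]='c': occ=0, LF[7]=C('c')+0=17+0=17
L[8]='a': occ=1, LF[8]=C('a')+1=11+1=12
L[9]='$': occ=0, LF[9]=C('$')+0=0+0=0
L[10]='c': occ=1, LF[10]=C('c')+1=17+1=18
L[11]='A': occ=3, LF[11]=C('A')+3=1+3=4
L[12]='a': occ=2, LF[12]=C('a')+2=11+2=13
L[13]='B': occ=2, LF[13]=C('B')+2=5+2=7
L[14]='b': occ=1, LF[14]=C('b')+1=14+1=15
L[15]='B': occ=3, LF[15]=C('B')+3=5+3=8
L[16]='C': occ=0, LF[16]=C('C')+0=10+0=10
L[17]='b': occ=2, LF[17]=C('b')+2=14+2=16
L[18]='B': occ=4, LF[18]=C('B')+4=5+4=9

Answer: 1 2 5 14 3 6 11 17 12 0 18 4 13 7 15 8 10 16 9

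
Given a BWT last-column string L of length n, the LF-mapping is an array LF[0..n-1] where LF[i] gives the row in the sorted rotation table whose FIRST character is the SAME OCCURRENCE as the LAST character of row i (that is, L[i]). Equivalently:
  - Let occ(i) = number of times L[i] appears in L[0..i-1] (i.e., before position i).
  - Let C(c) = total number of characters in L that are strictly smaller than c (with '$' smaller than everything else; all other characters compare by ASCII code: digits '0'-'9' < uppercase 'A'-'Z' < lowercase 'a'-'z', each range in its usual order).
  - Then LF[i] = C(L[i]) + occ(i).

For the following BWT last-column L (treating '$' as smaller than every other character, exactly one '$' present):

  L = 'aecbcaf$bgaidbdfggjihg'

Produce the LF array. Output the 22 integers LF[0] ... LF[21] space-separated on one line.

Char counts: '$':1, 'a':3, 'b':3, 'c':2, 'd':2, 'e':1, 'f':2, 'g':4, 'h':1, 'i':2, 'j':1
C (first-col start): C('$')=0, C('a')=1, C('b')=4, C('c')=7, C('d')=9, C('e')=11, C('f')=12, C('g')=14, C('h')=18, C('i')=19, C('j')=21
L[0]='a': occ=0, LF[0]=C('a')+0=1+0=1
L[1]='e': occ=0, LF[1]=C('e')+0=11+0=11
L[2]='c': occ=0, LF[2]=C('c')+0=7+0=7
L[3]='b': occ=0, LF[3]=C('b')+0=4+0=4
L[4]='c': occ=1, LF[4]=C('c')+1=7+1=8
L[5]='a': occ=1, LF[5]=C('a')+1=1+1=2
L[6]='f': occ=0, LF[6]=C('f')+0=12+0=12
L[7]='$': occ=0, LF[7]=C('$')+0=0+0=0
L[8]='b': occ=1, LF[8]=C('b')+1=4+1=5
L[9]='g': occ=0, LF[9]=C('g')+0=14+0=14
L[10]='a': occ=2, LF[10]=C('a')+2=1+2=3
L[11]='i': occ=0, LF[11]=C('i')+0=19+0=19
L[12]='d': occ=0, LF[12]=C('d')+0=9+0=9
L[13]='b': occ=2, LF[13]=C('b')+2=4+2=6
L[14]='d': occ=1, LF[14]=C('d')+1=9+1=10
L[15]='f': occ=1, LF[15]=C('f')+1=12+1=13
L[16]='g': occ=1, LF[16]=C('g')+1=14+1=15
L[17]='g': occ=2, LF[17]=C('g')+2=14+2=16
L[18]='j': occ=0, LF[18]=C('j')+0=21+0=21
L[19]='i': occ=1, LF[19]=C('i')+1=19+1=20
L[20]='h': occ=0, LF[20]=C('h')+0=18+0=18
L[21]='g': occ=3, LF[21]=C('g')+3=14+3=17

Answer: 1 11 7 4 8 2 12 0 5 14 3 19 9 6 10 13 15 16 21 20 18 17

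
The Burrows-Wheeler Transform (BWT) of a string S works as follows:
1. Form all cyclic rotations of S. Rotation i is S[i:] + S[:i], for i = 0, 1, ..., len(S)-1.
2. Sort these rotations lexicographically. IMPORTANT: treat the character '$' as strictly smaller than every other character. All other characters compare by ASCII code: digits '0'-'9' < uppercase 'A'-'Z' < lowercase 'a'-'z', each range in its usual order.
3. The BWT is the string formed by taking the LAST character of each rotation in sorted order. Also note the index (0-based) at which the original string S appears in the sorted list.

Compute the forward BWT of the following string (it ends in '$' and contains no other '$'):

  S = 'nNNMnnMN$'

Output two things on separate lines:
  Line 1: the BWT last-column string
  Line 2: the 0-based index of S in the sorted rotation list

Answer: NnNMNnn$M
7

Derivation:
All 9 rotations (rotation i = S[i:]+S[:i]):
  rot[0] = nNNMnnMN$
  rot[1] = NNMnnMN$n
  rot[2] = NMnnMN$nN
  rot[3] = MnnMN$nNN
  rot[4] = nnMN$nNNM
  rot[5] = nMN$nNNMn
  rot[6] = MN$nNNMnn
  rot[7] = N$nNNMnnM
  rot[8] = $nNNMnnMN
Sorted (with $ < everything):
  sorted[0] = $nNNMnnMN  (last char: 'N')
  sorted[1] = MN$nNNMnn  (last char: 'n')
  sorted[2] = MnnMN$nNN  (last char: 'N')
  sorted[3] = N$nNNMnnM  (last char: 'M')
  sorted[4] = NMnnMN$nN  (last char: 'N')
  sorted[5] = NNMnnMN$n  (last char: 'n')
  sorted[6] = nMN$nNNMn  (last char: 'n')
  sorted[7] = nNNMnnMN$  (last char: '$')
  sorted[8] = nnMN$nNNM  (last char: 'M')
Last column: NnNMNnn$M
Original string S is at sorted index 7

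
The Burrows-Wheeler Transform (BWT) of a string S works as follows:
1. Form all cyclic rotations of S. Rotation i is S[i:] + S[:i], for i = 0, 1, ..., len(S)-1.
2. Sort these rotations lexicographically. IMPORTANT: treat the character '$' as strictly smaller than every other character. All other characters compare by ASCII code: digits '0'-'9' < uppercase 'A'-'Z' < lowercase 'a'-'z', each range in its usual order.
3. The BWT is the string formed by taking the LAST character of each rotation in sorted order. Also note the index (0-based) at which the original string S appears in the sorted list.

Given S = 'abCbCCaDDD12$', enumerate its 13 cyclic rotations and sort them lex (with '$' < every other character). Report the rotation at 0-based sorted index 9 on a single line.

All 13 rotations (rotation i = S[i:]+S[:i]):
  rot[0] = abCbCCaDDD12$
  rot[1] = bCbCCaDDD12$a
  rot[2] = CbCCaDDD12$ab
  rot[3] = bCCaDDD12$abC
  rot[4] = CCaDDD12$abCb
  rot[5] = CaDDD12$abCbC
  rot[6] = aDDD12$abCbCC
  rot[7] = DDD12$abCbCCa
  rot[8] = DD12$abCbCCaD
  rot[9] = D12$abCbCCaDD
  rot[10] = 12$abCbCCaDDD
  rot[11] = 2$abCbCCaDDD1
  rot[12] = $abCbCCaDDD12
Sorted (with $ < everything):
  sorted[0] = $abCbCCaDDD12
  sorted[1] = 12$abCbCCaDDD
  sorted[2] = 2$abCbCCaDDD1
  sorted[3] = CCaDDD12$abCb
  sorted[4] = CaDDD12$abCbC
  sorted[5] = CbCCaDDD12$ab
  sorted[6] = D12$abCbCCaDD
  sorted[7] = DD12$abCbCCaD
  sorted[8] = DDD12$abCbCCa
  sorted[9] = aDDD12$abCbCC
  sorted[10] = abCbCCaDDD12$
  sorted[11] = bCCaDDD12$abC
  sorted[12] = bCbCCaDDD12$a
sorted[9] = aDDD12$abCbCC

Answer: aDDD12$abCbCC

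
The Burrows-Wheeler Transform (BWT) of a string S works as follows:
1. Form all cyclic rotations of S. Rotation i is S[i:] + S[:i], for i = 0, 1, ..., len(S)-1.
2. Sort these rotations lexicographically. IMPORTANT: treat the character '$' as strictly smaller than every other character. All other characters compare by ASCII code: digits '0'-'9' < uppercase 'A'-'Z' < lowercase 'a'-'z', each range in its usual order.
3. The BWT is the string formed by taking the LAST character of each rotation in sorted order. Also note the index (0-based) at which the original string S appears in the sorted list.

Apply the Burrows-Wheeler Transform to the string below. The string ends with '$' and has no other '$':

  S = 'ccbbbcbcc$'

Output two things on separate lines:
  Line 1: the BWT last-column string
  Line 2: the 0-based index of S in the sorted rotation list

Answer: ccbbcccbb$
9

Derivation:
All 10 rotations (rotation i = S[i:]+S[:i]):
  rot[0] = ccbbbcbcc$
  rot[1] = cbbbcbcc$c
  rot[2] = bbbcbcc$cc
  rot[3] = bbcbcc$ccb
  rot[4] = bcbcc$ccbb
  rot[5] = cbcc$ccbbb
  rot[6] = bcc$ccbbbc
  rot[7] = cc$ccbbbcb
  rot[8] = c$ccbbbcbc
  rot[9] = $ccbbbcbcc
Sorted (with $ < everything):
  sorted[0] = $ccbbbcbcc  (last char: 'c')
  sorted[1] = bbbcbcc$cc  (last char: 'c')
  sorted[2] = bbcbcc$ccb  (last char: 'b')
  sorted[3] = bcbcc$ccbb  (last char: 'b')
  sorted[4] = bcc$ccbbbc  (last char: 'c')
  sorted[5] = c$ccbbbcbc  (last char: 'c')
  sorted[6] = cbbbcbcc$c  (last char: 'c')
  sorted[7] = cbcc$ccbbb  (last char: 'b')
  sorted[8] = cc$ccbbbcb  (last char: 'b')
  sorted[9] = ccbbbcbcc$  (last char: '$')
Last column: ccbbcccbb$
Original string S is at sorted index 9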